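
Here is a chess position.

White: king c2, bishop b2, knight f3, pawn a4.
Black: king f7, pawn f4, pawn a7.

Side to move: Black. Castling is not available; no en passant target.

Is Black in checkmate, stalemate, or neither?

Black to move; black king on f7.
In check: no.
Legal moves for Black: Kg8, Kf8, Ke8, Ke7, Kg6, Ke6, a6, a5.
Black has 8 legal moves and is not in check → neither.

neither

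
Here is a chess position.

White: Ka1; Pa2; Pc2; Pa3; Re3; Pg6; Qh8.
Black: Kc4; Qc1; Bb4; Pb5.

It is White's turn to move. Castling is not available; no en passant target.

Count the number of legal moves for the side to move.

0

White to move; king on a1.
In check: yes, from the black queen on c1.
Legal moves: none.
Count: 0.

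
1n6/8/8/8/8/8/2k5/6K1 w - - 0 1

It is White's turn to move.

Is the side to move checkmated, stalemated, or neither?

White to move; white king on g1.
In check: no.
Legal moves for White: Kh2, Kg2, Kf2, Kh1, Kf1.
White has 5 legal moves and is not in check → neither.

neither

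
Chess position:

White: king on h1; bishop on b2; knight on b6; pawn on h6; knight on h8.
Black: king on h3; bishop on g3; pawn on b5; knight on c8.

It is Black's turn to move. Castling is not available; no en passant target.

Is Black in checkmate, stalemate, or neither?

Black to move; black king on h3.
In check: no.
Legal moves for Black: Ne7, Na7, Nd6, Nxb6, Kh4, Kg4, Bb8, Bc7, Bd6, Be5, Bh4, Bf4, Bh2, Bf2, Be1, b4.
Black has 16 legal moves and is not in check → neither.

neither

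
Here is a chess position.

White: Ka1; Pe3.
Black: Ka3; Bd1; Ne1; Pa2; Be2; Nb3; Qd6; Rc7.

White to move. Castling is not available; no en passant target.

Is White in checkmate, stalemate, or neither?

White to move; white king on a1.
In check: yes, from the black knight on b3.
King squares — b1: attacked by Pa2; a2: attacked by Ka3; b2: attacked by Ka3.
Legal moves for White: none.
In check with no legal moves → checkmate.

checkmate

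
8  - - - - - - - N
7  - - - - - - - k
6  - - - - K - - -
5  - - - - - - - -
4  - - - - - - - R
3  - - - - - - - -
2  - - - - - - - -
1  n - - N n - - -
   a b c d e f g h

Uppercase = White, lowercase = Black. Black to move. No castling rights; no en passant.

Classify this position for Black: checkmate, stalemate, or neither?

Black to move; black king on h7.
In check: yes, from the white rook on h4.
Legal moves for Black: Kg8, Kg7.
Black is in check but has 2 legal moves → neither.

neither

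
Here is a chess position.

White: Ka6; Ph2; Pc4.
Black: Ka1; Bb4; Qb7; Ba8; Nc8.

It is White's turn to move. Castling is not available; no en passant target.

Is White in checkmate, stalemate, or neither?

checkmate

White to move; white king on a6.
In check: yes, from the black queen on b7.
King squares — a5: attacked by Bb4; b5: attacked by Qb7; b6: attacked by Qb7; a7: attacked by Qb7; b7: attacked by Ba8.
Legal moves for White: none.
In check with no legal moves → checkmate.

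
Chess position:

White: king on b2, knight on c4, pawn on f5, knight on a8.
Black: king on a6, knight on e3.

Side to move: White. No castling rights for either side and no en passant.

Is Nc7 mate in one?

After Nc7: black king on a6; in check: yes, from the white knight on c7.
Black has 2 legal replies: Kb7, Ka7.
In check but a legal move exists → not checkmate.

no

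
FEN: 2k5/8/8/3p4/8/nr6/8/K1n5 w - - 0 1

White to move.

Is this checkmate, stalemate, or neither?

White to move; white king on a1.
In check: no.
King squares — b1: attacked by Na3; a2: attacked by Nc1; b2: attacked by Rb3.
Legal moves for White: none.
Not in check and no legal moves → stalemate.

stalemate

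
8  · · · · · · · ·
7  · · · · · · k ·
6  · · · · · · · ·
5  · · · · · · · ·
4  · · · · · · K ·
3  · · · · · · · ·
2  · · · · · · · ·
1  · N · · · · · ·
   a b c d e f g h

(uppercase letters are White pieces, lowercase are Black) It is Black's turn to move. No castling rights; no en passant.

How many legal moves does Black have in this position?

Black to move; king on g7.
In check: no.
Legal moves: Kh8, Kg8, Kf8, Kh7, Kf7, Kh6, Kg6, Kf6.
Count: 8.

8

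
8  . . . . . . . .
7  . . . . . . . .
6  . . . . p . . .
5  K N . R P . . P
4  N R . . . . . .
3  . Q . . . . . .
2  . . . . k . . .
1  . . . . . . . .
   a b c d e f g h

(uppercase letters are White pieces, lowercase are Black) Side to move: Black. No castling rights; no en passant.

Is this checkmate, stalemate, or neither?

neither

Black to move; black king on e2.
In check: no.
Legal moves for Black: Kf2, Kf1, Ke1, exd5.
Black has 4 legal moves and is not in check → neither.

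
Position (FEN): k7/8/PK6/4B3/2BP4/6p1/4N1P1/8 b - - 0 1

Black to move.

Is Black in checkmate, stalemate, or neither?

Black to move; black king on a8.
In check: no.
King squares — a7: attacked by Kb6; b7: attacked by Pa6; b8: attacked by Be5.
Legal moves for Black: none.
Not in check and no legal moves → stalemate.

stalemate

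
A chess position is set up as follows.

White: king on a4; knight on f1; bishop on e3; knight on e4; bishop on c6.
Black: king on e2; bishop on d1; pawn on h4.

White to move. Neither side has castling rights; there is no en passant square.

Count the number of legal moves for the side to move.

4

White to move; king on a4.
In check: yes, from the black bishop on d1.
Legal moves: Kb5, Ka5, Kb4, Ka3.
Count: 4.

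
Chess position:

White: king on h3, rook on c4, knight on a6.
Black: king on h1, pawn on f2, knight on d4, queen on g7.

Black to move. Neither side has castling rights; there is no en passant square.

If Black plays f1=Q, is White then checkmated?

After f1=Q: white king on h3; in check: yes, from the black queen on f1.
White has 1 legal reply: Kh4.
In check but a legal move exists → not checkmate.

no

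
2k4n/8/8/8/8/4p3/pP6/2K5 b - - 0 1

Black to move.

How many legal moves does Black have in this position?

12

Black to move; king on c8.
In check: no.
Legal moves: Nf7, Ng6, Kd8, Kb8, Kd7, Kc7, Kb7, e2, a1=Q+, a1=R+, a1=B, a1=N.
Count: 12.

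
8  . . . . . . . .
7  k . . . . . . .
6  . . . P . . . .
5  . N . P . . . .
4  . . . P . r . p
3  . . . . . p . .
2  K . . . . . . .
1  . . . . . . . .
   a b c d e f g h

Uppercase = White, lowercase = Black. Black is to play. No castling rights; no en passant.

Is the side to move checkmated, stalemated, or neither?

neither

Black to move; black king on a7.
In check: yes, from the white knight on b5.
King squares — a6: available; b6: available; b7: available; a8: available; b8: available.
Legal moves for Black: Kb8, Ka8, Kb7, Kb6, Ka6.
Black is in check but has 5 legal moves → neither.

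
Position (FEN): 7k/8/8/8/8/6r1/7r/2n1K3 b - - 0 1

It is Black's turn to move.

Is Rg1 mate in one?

yes

After Rg1: white king on e1; in check: yes, from the black rook on g1.
King squares — d1: attacked by Rg1; f1: attacked by Rg1; d2: attacked by Rh2; e2: attacked by Nc1; f2: attacked by Rh2.
White has no legal moves → checkmate.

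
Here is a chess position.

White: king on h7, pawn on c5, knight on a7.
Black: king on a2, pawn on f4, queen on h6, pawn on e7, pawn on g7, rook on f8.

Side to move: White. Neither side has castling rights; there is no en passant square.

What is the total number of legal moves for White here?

0

White to move; king on h7.
In check: yes, from the black queen on h6.
Legal moves: none.
Count: 0.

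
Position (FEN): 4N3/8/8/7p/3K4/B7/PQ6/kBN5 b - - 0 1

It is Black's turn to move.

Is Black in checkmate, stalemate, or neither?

checkmate

Black to move; black king on a1.
In check: yes, from the white queen on b2.
King squares — b1: attacked by Qb2; a2: attacked by Bb1; b2: attacked by Ba3.
Legal moves for Black: none.
In check with no legal moves → checkmate.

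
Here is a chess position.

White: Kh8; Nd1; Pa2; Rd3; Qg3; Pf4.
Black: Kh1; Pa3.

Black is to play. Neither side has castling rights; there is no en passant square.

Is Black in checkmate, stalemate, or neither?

stalemate

Black to move; black king on h1.
In check: no.
King squares — g1: attacked by Qg3; g2: attacked by Qg3; h2: attacked by Qg3.
Legal moves for Black: none.
Not in check and no legal moves → stalemate.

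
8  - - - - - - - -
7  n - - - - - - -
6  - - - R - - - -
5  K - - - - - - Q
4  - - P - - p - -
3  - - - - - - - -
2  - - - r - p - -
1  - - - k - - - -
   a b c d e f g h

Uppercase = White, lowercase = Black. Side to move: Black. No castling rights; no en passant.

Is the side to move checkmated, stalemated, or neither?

Black to move; black king on d1.
In check: yes, from the white queen on h5.
Legal moves for Black: Kc2, Ke1, Kc1, f3.
Black is in check but has 4 legal moves → neither.

neither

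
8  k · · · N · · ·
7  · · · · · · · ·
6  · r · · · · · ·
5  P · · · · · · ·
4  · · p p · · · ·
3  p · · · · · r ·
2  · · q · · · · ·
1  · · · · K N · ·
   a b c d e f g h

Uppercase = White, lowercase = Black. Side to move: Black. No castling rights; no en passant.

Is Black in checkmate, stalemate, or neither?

neither

Black to move; black king on a8.
In check: no.
Legal moves for Black include: Kb8, Kb7, Ka7, Rb8, Rb7, Rh6, Rbg6, Rf6, Re6+, Rd6, Rc6, Ra6, Rb5, Rb4, Rbb3, Rb2, Rb1#, Rg8, ... (list truncated; more exist).
Black has legal moves and is not in check → neither.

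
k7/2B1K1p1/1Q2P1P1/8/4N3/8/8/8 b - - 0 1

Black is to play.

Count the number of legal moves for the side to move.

0

Black to move; king on a8.
In check: no.
Legal moves: none.
Count: 0.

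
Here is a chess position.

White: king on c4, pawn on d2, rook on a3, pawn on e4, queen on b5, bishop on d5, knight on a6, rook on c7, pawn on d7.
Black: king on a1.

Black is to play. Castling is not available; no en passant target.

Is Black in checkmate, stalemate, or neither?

checkmate

Black to move; black king on a1.
In check: yes, from the white rook on a3.
King squares — b1: attacked by Qb5; a2: attacked by Ra3; b2: attacked by Qb5.
Legal moves for Black: none.
In check with no legal moves → checkmate.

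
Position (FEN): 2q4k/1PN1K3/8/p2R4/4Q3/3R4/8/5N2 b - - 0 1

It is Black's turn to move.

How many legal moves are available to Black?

16

Black to move; king on h8.
In check: no.
Legal moves: Kg8, Kg7, Qg8, Qf8+, Qe8+, Qd8+, Qb8, Qa8, Qd7+, Qxc7+, Qxb7, Qe6+, Qf5, Qg4, Qh3, a4.
Count: 16.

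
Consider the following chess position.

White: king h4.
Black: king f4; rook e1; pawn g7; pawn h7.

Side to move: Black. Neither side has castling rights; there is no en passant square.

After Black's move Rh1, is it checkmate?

After Rh1: white king on h4; in check: yes, from the black rook on h1.
King squares — g3: attacked by Kf4; h3: attacked by Rh1; g4: attacked by Kf4; g5: attacked by Kf4; h5: attacked by Rh1.
White has no legal moves → checkmate.

yes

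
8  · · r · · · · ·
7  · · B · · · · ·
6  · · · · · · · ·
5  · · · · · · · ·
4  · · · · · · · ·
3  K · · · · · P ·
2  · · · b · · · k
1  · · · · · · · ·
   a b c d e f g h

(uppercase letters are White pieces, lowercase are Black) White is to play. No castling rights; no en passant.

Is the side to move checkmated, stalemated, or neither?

White to move; white king on a3.
In check: no.
Legal moves for White: Bd8, Bb8, Bd6, Bb6, Be5, Ba5, Bf4, Ka4, Kb3, Kb2, Ka2, g4+.
White has 12 legal moves and is not in check → neither.

neither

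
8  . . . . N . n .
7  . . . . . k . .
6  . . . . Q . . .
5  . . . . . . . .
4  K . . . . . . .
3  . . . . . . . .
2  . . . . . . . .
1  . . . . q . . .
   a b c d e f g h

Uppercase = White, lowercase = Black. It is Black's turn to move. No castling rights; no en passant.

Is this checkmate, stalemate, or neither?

neither

Black to move; black king on f7.
In check: yes, from the white queen on e6.
King squares — e6: available; f6: attacked by Qe6; g6: attacked by Qe6; e7: attacked by Qe6; g7: attacked by Ne8; e8: attacked by Qe6; f8: available; g8: own knight.
Legal moves for Black: Kf8, Kxe6, Qxe6.
Black is in check but has 3 legal moves → neither.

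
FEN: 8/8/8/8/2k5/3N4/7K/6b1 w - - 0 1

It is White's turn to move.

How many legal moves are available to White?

5

White to move; king on h2.
In check: yes, from the black bishop on g1.
Legal moves: Kh3, Kg3, Kg2, Kh1, Kxg1.
Count: 5.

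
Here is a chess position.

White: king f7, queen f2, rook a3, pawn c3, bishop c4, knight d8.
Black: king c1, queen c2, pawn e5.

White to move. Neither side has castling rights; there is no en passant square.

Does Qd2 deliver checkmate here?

no

After Qd2: black king on c1; in check: yes, from the white queen on d2.
Black has 4 legal replies: Kxd2, Kb2, Kb1, Qxd2.
In check but a legal move exists → not checkmate.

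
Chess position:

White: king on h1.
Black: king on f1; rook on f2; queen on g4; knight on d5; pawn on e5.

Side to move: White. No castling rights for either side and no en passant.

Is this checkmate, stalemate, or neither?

White to move; white king on h1.
In check: no.
King squares — g1: attacked by Kf1; g2: attacked by Kf1; h2: attacked by Rf2.
Legal moves for White: none.
Not in check and no legal moves → stalemate.

stalemate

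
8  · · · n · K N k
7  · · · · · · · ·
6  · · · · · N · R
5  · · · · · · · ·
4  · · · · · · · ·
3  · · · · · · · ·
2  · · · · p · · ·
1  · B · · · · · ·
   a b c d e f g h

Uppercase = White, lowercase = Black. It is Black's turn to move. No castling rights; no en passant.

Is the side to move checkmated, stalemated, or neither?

checkmate

Black to move; black king on h8.
In check: yes, from the white rook on h6.
King squares — g7: attacked by Kf8; h7: attacked by Bb1; g8: attacked by Nf6.
Legal moves for Black: none.
In check with no legal moves → checkmate.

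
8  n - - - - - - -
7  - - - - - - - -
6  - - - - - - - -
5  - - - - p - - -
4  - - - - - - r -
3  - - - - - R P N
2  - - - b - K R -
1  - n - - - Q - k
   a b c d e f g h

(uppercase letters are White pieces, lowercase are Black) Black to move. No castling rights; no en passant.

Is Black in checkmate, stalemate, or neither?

checkmate

Black to move; black king on h1.
In check: yes, from the white queen on f1.
King squares — g1: attacked by Qf1; g2: attacked by Qf1; h2: attacked by Rg2.
Legal moves for Black: none.
In check with no legal moves → checkmate.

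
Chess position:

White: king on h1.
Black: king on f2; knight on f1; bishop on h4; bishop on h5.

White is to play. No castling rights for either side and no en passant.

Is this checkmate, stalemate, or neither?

White to move; white king on h1.
In check: no.
King squares — g1: attacked by Kf2; g2: attacked by Kf2; h2: attacked by Nf1.
Legal moves for White: none.
Not in check and no legal moves → stalemate.

stalemate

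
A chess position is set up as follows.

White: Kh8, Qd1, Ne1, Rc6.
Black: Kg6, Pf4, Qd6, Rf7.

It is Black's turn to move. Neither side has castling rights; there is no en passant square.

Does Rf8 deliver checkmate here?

yes

After Rf8: white king on h8; in check: yes, from the black rook on f8.
King squares — g7: attacked by Kg6; h7: attacked by Kg6; g8: attacked by Rf8.
White has no legal moves → checkmate.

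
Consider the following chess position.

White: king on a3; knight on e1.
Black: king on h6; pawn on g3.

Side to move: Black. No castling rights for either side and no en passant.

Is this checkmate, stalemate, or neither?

Black to move; black king on h6.
In check: no.
Legal moves for Black: Kh7, Kg7, Kg6, Kh5, Kg5, g2.
Black has 6 legal moves and is not in check → neither.

neither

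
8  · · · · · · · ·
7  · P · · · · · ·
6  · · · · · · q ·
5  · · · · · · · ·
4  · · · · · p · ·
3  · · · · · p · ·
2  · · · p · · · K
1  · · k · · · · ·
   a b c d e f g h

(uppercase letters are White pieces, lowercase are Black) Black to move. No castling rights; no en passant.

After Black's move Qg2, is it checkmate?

After Qg2: white king on h2; in check: yes, from the black queen on g2.
King squares — g1: attacked by Qg2; h1: attacked by Qg2; g2: attacked by Pf3; g3: attacked by Qg2; h3: attacked by Qg2.
White has no legal moves → checkmate.

yes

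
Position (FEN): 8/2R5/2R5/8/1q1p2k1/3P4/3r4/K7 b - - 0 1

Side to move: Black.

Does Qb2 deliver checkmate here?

yes

After Qb2: white king on a1; in check: yes, from the black queen on b2.
King squares — b1: attacked by Qb2; a2: attacked by Qb2; b2: attacked by Rd2.
White has no legal moves → checkmate.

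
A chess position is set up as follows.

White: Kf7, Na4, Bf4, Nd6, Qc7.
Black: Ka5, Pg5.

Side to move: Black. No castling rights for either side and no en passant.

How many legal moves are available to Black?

3

Black to move; king on a5.
In check: yes, from the white queen on c7.
Legal moves: Ka6, Kb4, Kxa4.
Count: 3.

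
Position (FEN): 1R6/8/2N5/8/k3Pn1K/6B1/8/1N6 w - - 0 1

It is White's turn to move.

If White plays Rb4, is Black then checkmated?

yes

After Rb4: black king on a4; in check: yes, from the white rook on b4.
King squares — a3: attacked by Nb1; b3: attacked by Rb4; b4: attacked by Nc6; a5: attacked by Nc6; b5: attacked by Rb4.
Black has no legal moves → checkmate.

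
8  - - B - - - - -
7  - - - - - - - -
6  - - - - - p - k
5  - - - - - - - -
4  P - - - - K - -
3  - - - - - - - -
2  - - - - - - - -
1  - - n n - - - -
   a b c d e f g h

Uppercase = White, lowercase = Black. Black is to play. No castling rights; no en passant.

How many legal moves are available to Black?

Black to move; king on h6.
In check: no.
Legal moves: Kh7, Kg7, Kg6, Kh5, Ne3, Nc3, Nf2, Nb2, Nd3+, Nb3, Ne2+, Na2, f5.
Count: 13.

13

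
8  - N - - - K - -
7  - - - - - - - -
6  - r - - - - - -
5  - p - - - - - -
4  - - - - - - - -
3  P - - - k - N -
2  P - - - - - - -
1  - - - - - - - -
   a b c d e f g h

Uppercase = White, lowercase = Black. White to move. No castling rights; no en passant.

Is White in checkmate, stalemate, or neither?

neither

White to move; white king on f8.
In check: no.
Legal moves for White: Kg8, Ke8, Kg7, Kf7, Ke7, Nd7, Nc6, Na6, Nh5, Nf5+, Ne4, Ne2, Nh1, Nf1+, a4.
White has 15 legal moves and is not in check → neither.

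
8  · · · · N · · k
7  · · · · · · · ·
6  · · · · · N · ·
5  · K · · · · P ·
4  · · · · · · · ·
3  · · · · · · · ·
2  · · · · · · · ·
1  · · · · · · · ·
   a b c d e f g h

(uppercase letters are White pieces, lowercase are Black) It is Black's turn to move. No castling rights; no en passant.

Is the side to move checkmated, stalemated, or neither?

stalemate

Black to move; black king on h8.
In check: no.
King squares — g7: attacked by Ne8; h7: attacked by Nf6; g8: attacked by Nf6.
Legal moves for Black: none.
Not in check and no legal moves → stalemate.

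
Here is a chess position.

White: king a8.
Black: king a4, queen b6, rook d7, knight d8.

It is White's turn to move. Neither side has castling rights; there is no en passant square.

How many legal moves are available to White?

White to move; king on a8.
In check: no.
Legal moves: none.
Count: 0.

0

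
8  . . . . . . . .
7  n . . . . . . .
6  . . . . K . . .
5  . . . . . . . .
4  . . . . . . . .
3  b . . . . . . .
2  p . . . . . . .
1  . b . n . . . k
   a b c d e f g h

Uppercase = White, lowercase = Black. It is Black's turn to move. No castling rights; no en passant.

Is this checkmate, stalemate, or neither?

neither

Black to move; black king on h1.
In check: no.
Legal moves for Black include: Nc8, Nc6, Nb5, Bf8, Be7, Bd6, Bc5, Bb4, Bb2, Bc1, Kh2, Kg2, Kg1, Ne3, Nc3, Nf2, Nb2, Bh7, ... (list truncated; more exist).
Black has legal moves and is not in check → neither.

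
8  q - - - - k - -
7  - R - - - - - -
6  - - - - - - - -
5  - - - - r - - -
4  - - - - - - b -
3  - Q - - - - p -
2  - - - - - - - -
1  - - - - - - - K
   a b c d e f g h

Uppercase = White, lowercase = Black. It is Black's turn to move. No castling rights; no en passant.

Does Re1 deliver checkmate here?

no

After Re1: white king on h1; in check: yes, from the black rook on e1.
White has 1 legal reply: Kg2.
In check but a legal move exists → not checkmate.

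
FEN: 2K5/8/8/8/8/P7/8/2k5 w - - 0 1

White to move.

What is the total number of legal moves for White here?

6

White to move; king on c8.
In check: no.
Legal moves: Kd8, Kb8, Kd7, Kc7, Kb7, a4.
Count: 6.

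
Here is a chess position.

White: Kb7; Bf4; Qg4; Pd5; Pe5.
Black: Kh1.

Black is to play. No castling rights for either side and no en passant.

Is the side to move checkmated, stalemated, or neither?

Black to move; black king on h1.
In check: no.
King squares — g1: attacked by Qg4; g2: attacked by Qg4; h2: attacked by Bf4.
Legal moves for Black: none.
Not in check and no legal moves → stalemate.

stalemate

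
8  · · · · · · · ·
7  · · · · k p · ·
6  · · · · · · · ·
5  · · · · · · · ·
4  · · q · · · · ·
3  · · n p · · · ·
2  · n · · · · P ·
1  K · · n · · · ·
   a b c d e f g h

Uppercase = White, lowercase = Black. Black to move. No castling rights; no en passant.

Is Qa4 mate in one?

yes

After Qa4: white king on a1; in check: yes, from the black queen on a4.
King squares — b1: attacked by Nc3; a2: attacked by Nc3; b2: attacked by Nd1.
White has no legal moves → checkmate.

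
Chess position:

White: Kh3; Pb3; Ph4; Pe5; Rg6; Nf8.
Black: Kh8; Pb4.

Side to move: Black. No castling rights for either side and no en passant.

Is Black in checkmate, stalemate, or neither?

Black to move; black king on h8.
In check: no.
King squares — g7: attacked by Rg6; h7: attacked by Nf8; g8: attacked by Rg6.
Legal moves for Black: none.
Not in check and no legal moves → stalemate.

stalemate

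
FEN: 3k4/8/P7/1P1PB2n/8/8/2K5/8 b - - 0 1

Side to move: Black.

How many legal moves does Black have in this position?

8

Black to move; king on d8.
In check: no.
Legal moves: Ke8, Kc8, Ke7, Kd7, Ng7, Nf6, Nf4, Ng3.
Count: 8.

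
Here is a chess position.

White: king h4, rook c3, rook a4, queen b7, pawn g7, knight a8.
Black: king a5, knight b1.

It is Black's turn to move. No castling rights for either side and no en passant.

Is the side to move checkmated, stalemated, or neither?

Black to move; black king on a5.
In check: yes, from the white rook on a4.
King squares — a4: available; b4: attacked by Ra4; b5: attacked by Qb7; a6: attacked by Ra4; b6: attacked by Qb7.
Legal moves for Black: Kxa4.
Black is in check but has 1 legal move → neither.

neither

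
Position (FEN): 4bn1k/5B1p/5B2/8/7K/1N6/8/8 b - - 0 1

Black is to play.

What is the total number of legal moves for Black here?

0

Black to move; king on h8.
In check: yes, from the white bishop on f6.
Legal moves: none.
Count: 0.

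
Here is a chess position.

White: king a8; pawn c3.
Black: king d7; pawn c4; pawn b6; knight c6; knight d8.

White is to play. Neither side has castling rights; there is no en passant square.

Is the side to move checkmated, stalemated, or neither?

White to move; white king on a8.
In check: no.
King squares — a7: attacked by Nc6; b7: attacked by Nd8; b8: attacked by Nc6.
Legal moves for White: none.
Not in check and no legal moves → stalemate.

stalemate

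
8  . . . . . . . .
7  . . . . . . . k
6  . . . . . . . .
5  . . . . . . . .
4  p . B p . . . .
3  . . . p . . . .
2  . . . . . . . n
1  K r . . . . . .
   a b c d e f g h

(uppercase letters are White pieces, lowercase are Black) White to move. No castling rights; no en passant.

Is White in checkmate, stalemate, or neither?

White to move; white king on a1.
In check: yes, from the black rook on b1.
Legal moves for White: Ka2, Kxb1.
White is in check but has 2 legal moves → neither.

neither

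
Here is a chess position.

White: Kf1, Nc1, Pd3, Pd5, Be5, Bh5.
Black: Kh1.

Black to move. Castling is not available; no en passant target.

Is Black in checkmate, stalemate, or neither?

stalemate

Black to move; black king on h1.
In check: no.
King squares — g1: attacked by Kf1; g2: attacked by Kf1; h2: attacked by Be5.
Legal moves for Black: none.
Not in check and no legal moves → stalemate.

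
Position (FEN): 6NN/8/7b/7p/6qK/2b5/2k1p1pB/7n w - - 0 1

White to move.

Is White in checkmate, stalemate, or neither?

checkmate

White to move; white king on h4.
In check: yes, from the black queen on g4.
King squares — g3: attacked by Nh1; h3: attacked by Qg4; g4: attacked by Ph5; g5: attacked by Qg4; h5: attacked by Qg4.
Legal moves for White: none.
In check with no legal moves → checkmate.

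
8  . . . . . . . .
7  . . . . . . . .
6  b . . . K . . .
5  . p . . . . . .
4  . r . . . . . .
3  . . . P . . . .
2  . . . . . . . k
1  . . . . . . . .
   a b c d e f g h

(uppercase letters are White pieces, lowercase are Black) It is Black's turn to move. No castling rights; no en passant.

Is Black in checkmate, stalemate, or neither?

Black to move; black king on h2.
In check: no.
Legal moves for Black: Bc8+, Bb7, Rh4, Rg4, Rf4, Re4+, Rd4, Rc4, Ra4, Rb3, Rb2, Rb1, Kh3, Kg3, Kg2, Kh1, Kg1.
Black has 17 legal moves and is not in check → neither.

neither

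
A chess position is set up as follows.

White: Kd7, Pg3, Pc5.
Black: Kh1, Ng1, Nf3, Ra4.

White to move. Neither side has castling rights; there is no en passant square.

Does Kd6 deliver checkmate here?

no

After Kd6: black king on h1; in check: no.
Black is not in check, so this cannot be checkmate.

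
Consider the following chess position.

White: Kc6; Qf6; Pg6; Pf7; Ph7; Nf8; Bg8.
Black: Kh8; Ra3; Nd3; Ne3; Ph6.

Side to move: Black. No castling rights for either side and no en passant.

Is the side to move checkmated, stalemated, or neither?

Black to move; black king on h8.
In check: yes, from the white queen on f6.
King squares — g7: attacked by Qf6; h7: attacked by Pg6; g8: attacked by Pf7.
Legal moves for Black: none.
In check with no legal moves → checkmate.

checkmate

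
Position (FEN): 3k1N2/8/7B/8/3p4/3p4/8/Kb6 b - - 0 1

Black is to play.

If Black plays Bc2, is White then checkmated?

no

After Bc2: white king on a1; in check: no.
White is not in check, so this cannot be checkmate.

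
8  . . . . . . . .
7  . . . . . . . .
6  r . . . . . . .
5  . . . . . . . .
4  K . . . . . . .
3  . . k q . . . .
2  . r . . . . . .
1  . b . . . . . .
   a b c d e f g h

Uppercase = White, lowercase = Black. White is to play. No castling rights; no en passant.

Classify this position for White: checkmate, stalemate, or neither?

checkmate

White to move; white king on a4.
In check: yes, from the black rook on a6.
King squares — a3: attacked by Ra6; b3: attacked by Rb2; b4: attacked by Rb2; a5: attacked by Ra6; b5: attacked by Rb2.
Legal moves for White: none.
In check with no legal moves → checkmate.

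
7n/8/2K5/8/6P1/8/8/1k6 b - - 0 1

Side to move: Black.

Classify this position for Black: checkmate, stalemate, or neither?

neither

Black to move; black king on b1.
In check: no.
Legal moves for Black: Nf7, Ng6, Kc2, Kb2, Ka2, Kc1, Ka1.
Black has 7 legal moves and is not in check → neither.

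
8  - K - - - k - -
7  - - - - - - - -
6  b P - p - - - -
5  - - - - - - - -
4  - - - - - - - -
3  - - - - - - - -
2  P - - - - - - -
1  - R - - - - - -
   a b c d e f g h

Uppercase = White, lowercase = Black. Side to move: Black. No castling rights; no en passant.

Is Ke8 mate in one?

After Ke8: white king on b8; in check: no.
White is not in check, so this cannot be checkmate.

no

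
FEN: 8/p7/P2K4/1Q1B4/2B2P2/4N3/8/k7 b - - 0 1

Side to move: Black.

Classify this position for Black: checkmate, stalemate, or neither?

stalemate

Black to move; black king on a1.
In check: no.
King squares — b1: attacked by Qb5; a2: attacked by Bc4; b2: attacked by Qb5.
Legal moves for Black: none.
Not in check and no legal moves → stalemate.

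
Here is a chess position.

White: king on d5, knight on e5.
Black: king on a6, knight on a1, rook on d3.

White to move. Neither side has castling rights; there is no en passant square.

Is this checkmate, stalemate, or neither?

neither

White to move; white king on d5.
In check: yes, from the black rook on d3.
King squares — c4: available; d4: attacked by Rd3; e4: available; c5: available; e5: own knight; c6: available; d6: attacked by Rd3; e6: available.
Legal moves for White: Ke6, Kc6, Kc5, Ke4, Kc4, Nxd3.
White is in check but has 6 legal moves → neither.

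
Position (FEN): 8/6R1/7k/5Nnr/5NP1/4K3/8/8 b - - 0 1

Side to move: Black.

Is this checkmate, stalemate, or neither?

checkmate

Black to move; black king on h6.
In check: yes, from the white knight on f5.
King squares — g5: own knight; h5: own rook; g6: attacked by Nf4; g7: attacked by Nf5; h7: attacked by Rg7.
Legal moves for Black: none.
In check with no legal moves → checkmate.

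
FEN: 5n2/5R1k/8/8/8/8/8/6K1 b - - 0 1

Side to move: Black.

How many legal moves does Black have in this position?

Black to move; king on h7.
In check: yes, from the white rook on f7.
Legal moves: Kh8, Kg8, Kh6, Kg6.
Count: 4.

4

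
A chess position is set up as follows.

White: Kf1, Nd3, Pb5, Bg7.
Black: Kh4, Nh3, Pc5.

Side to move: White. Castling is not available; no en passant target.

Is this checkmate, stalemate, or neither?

White to move; white king on f1.
In check: no.
Legal moves for White include: Bh8, Bf8, Bh6, Bf6+, Be5, Bd4, Bc3, Bb2, Ba1, Ne5, Nxc5, Nf4, Nb4, Nf2, Nb2, Ne1, Nc1, Kg2, ... (list truncated; more exist).
White has legal moves and is not in check → neither.

neither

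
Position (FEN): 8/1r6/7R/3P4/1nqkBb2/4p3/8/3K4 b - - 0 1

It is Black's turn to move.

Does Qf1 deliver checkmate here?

After Qf1: white king on d1; in check: yes, from the black queen on f1.
King squares — c1: attacked by Qf1; e1: attacked by Qf1; c2: attacked by Nb4; d2: attacked by Pe3; e2: attacked by Qf1.
White has no legal moves → checkmate.

yes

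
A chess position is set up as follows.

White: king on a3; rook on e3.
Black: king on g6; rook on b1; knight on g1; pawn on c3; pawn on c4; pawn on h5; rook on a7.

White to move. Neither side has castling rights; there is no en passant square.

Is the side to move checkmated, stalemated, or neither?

White to move; white king on a3.
In check: yes, from the black rook on a7.
King squares — a2: attacked by Ra7; b2: attacked by Rb1; b3: attacked by Rb1; a4: attacked by Ra7; b4: attacked by Rb1.
Legal moves for White: none.
In check with no legal moves → checkmate.

checkmate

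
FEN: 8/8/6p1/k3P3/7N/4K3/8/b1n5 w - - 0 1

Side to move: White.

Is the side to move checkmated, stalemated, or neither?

neither

White to move; white king on e3.
In check: no.
Legal moves for White: Nxg6, Nf5, Nf3, Ng2, Kf4, Ke4, Kf3, Kf2, Kd2, e6.
White has 10 legal moves and is not in check → neither.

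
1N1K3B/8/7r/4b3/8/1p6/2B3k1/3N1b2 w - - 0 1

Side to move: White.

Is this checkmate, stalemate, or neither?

neither

White to move; white king on d8.
In check: no.
Legal moves for White include: Bg7, Bf6, Bxe5, Ke8, Kc8, Ke7, Kd7, Nd7, Nc6, Na6, Bh7, Bg6, Bf5, Be4+, Bd3, Bxb3, Bb1, Ne3+, ... (list truncated; more exist).
White has legal moves and is not in check → neither.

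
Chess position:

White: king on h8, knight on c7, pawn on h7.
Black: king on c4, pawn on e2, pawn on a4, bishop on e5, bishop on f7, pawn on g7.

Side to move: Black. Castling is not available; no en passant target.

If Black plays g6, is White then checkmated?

After g6: white king on h8; in check: yes, from the black bishop on e5.
King squares — g7: attacked by Be5; h7: own pawn; g8: attacked by Bf7.
White has no legal moves → checkmate.

yes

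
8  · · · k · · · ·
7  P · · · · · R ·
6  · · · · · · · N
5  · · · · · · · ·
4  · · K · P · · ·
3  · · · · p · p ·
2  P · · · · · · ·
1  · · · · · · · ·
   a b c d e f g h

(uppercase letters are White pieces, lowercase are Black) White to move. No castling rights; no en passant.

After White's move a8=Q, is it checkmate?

yes

After a8=Q: black king on d8; in check: yes, from the white queen on a8.
King squares — c7: attacked by Rg7; d7: attacked by Rg7; e7: attacked by Rg7; c8: attacked by Qa8; e8: attacked by Qa8.
Black has no legal moves → checkmate.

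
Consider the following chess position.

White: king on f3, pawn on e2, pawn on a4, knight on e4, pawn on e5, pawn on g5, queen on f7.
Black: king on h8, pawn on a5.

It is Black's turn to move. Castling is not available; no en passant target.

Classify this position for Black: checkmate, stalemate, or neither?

Black to move; black king on h8.
In check: no.
King squares — g7: attacked by Qf7; h7: attacked by Qf7; g8: attacked by Qf7.
Legal moves for Black: none.
Not in check and no legal moves → stalemate.

stalemate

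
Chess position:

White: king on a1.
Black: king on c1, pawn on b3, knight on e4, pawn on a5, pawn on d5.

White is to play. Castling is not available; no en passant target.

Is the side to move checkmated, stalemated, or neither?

White to move; white king on a1.
In check: no.
King squares — b1: attacked by Kc1; a2: attacked by Pb3; b2: attacked by Kc1.
Legal moves for White: none.
Not in check and no legal moves → stalemate.

stalemate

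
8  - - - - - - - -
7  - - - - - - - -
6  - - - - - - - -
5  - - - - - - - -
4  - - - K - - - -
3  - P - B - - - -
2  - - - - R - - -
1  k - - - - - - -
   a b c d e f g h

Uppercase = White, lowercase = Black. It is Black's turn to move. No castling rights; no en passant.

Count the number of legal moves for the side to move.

0

Black to move; king on a1.
In check: no.
Legal moves: none.
Count: 0.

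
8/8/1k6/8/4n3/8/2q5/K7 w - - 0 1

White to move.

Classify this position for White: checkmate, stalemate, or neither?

White to move; white king on a1.
In check: no.
King squares — b1: attacked by Qc2; a2: attacked by Qc2; b2: attacked by Qc2.
Legal moves for White: none.
Not in check and no legal moves → stalemate.

stalemate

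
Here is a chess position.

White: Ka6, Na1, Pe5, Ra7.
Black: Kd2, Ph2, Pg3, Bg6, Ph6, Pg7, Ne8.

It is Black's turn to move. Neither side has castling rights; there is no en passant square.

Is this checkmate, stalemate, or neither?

Black to move; black king on d2.
In check: no.
Legal moves for Black include: Nc7+, Nf6, Nd6, Bh7, Bf7, Bh5, Bf5, Be4, Bd3+, Bc2, Bb1, Ke3, Kd3, Kc3, Ke2, Ke1, Kd1, Kc1, ... (list truncated; more exist).
Black has legal moves and is not in check → neither.

neither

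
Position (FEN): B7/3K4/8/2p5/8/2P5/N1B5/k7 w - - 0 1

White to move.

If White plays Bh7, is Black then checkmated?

After Bh7: black king on a1; in check: no.
Black is not in check, so this cannot be checkmate.

no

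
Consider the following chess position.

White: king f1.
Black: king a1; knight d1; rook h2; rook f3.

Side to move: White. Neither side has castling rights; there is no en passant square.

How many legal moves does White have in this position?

2

White to move; king on f1.
In check: yes, from the black rook on f3.
Legal moves: Kg1, Ke1.
Count: 2.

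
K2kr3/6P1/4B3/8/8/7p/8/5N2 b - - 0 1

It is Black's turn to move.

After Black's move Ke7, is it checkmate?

no

After Ke7: white king on a8; in check: yes, from the black rook on e8.
White has 3 legal replies: Kb7, Ka7, Bc8.
In check but a legal move exists → not checkmate.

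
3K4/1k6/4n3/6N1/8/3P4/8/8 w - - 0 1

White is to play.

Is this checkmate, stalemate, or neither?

neither

White to move; white king on d8.
In check: yes, from the black knight on e6.
King squares — c7: attacked by Ne6; d7: available; e7: available; c8: attacked by Kb7; e8: available.
Legal moves for White: Ke8, Ke7, Kd7, Nxe6.
White is in check but has 4 legal moves → neither.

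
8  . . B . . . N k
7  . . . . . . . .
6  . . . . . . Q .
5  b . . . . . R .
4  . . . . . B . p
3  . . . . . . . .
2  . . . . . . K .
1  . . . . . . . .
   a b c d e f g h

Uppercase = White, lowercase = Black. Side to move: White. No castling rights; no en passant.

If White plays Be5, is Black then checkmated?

yes

After Be5: black king on h8; in check: yes, from the white bishop on e5.
King squares — g7: attacked by Be5; h7: attacked by Qg6; g8: attacked by Qg6.
Black has no legal moves → checkmate.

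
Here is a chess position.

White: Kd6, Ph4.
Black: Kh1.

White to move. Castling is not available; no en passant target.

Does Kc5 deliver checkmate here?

After Kc5: black king on h1; in check: no.
Black is not in check, so this cannot be checkmate.

no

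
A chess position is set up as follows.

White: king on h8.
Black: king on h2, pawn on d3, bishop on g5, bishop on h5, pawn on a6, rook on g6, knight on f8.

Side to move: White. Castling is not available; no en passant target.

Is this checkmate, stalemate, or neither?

White to move; white king on h8.
In check: no.
King squares — g7: attacked by Rg6; h7: attacked by Nf8; g8: attacked by Rg6.
Legal moves for White: none.
Not in check and no legal moves → stalemate.

stalemate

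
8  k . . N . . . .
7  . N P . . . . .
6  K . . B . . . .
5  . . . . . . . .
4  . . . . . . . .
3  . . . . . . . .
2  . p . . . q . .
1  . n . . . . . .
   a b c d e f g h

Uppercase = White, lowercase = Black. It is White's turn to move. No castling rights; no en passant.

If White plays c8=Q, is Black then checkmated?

yes

After c8=Q: black king on a8; in check: yes, from the white queen on c8.
King squares — a7: attacked by Ka6; b7: attacked by Ka6; b8: attacked by Bd6.
Black has no legal moves → checkmate.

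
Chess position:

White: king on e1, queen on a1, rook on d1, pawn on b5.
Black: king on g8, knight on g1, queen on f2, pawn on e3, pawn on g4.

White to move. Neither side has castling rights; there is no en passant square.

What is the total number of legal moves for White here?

White to move; king on e1.
In check: yes, from the black queen on f2.
Legal moves: none.
Count: 0.

0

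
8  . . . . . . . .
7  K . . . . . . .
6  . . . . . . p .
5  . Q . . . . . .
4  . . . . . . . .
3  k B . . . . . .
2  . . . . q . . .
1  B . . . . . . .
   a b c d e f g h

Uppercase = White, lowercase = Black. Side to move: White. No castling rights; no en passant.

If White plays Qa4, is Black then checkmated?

After Qa4: black king on a3; in check: yes, from the white queen on a4.
King squares — a2: attacked by Bb3; b2: attacked by Ba1; b3: attacked by Qa4; a4: attacked by Bb3; b4: attacked by Qa4.
Black has no legal moves → checkmate.

yes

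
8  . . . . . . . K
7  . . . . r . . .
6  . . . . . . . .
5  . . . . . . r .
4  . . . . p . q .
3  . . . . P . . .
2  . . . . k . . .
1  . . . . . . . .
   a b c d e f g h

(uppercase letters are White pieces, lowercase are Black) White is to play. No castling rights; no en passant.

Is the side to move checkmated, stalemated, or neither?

White to move; white king on h8.
In check: no.
King squares — g7: attacked by Rg5; h7: attacked by Re7; g8: attacked by Rg5.
Legal moves for White: none.
Not in check and no legal moves → stalemate.

stalemate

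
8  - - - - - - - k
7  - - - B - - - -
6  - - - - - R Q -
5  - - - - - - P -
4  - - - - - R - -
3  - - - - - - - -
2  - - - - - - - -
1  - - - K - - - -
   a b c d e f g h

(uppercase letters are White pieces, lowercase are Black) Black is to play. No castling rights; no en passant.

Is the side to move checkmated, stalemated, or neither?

stalemate

Black to move; black king on h8.
In check: no.
King squares — g7: attacked by Qg6; h7: attacked by Qg6; g8: attacked by Qg6.
Legal moves for Black: none.
Not in check and no legal moves → stalemate.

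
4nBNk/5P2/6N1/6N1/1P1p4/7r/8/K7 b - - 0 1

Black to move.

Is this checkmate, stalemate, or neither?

checkmate

Black to move; black king on h8.
In check: yes, from the white knight on g6.
King squares — g7: attacked by Bf8; h7: attacked by Ng5; g8: attacked by Pf7.
Legal moves for Black: none.
In check with no legal moves → checkmate.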